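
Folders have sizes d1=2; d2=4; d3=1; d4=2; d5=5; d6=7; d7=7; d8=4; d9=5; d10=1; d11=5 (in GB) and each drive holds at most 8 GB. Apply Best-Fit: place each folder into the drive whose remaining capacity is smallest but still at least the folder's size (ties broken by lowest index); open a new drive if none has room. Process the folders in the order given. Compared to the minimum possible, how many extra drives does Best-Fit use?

1

Best-Fit: [2,4,1,1] [2,5] [7] [7] [4] [5] [5] → 7 drives.
Total size 43 GB; any packing needs at least ⌈43/8⌉ = 6 drives.
An optimal packing achieves that bound: [7,1] [7,1] [5,2] [5,2] [5] [4,4] → 6 drives.
Excess: 7 − 6 = 1.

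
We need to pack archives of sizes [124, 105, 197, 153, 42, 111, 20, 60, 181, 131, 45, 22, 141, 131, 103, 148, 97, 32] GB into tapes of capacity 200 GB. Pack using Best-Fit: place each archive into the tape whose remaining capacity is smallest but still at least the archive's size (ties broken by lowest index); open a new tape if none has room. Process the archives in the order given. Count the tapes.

11 tapes

Put 124 GB in tape 1; 76 GB remain.
Put 105 GB in tape 2; 95 GB remain.
Put 197 GB in tape 3; 3 GB remain.
Put 153 GB in tape 4; 47 GB remain.
Put 42 GB in tape 4; 5 GB remain.
Put 111 GB in tape 5; 89 GB remain.
Put 20 GB in tape 1; 56 GB remain.
Put 60 GB in tape 5; 29 GB remain.
Put 181 GB in tape 6; 19 GB remain.
Put 131 GB in tape 7; 69 GB remain.
Put 45 GB in tape 1; 11 GB remain.
Put 22 GB in tape 5; 7 GB remain.
Put 141 GB in tape 8; 59 GB remain.
Put 131 GB in tape 9; 69 GB remain.
Put 103 GB in tape 10; 97 GB remain.
Put 148 GB in tape 11; 52 GB remain.
Put 97 GB in tape 10; 0 GB remain.
Put 32 GB in tape 11; 20 GB remain.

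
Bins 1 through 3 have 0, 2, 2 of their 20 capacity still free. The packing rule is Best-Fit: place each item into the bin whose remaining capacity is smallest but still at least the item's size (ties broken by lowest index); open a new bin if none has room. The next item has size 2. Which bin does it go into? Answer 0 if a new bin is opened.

2

Bins with room: bin 2 (2), bin 3 (2).
Tightest fit is bin 2 with 2 free.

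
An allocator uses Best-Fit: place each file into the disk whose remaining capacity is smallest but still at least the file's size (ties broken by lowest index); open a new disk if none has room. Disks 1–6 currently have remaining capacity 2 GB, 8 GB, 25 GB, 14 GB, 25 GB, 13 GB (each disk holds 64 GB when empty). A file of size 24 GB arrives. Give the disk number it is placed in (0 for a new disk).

3

Disks with room: disk 3 (25 GB), disk 5 (25 GB).
Tightest fit is disk 3 with 25 GB free.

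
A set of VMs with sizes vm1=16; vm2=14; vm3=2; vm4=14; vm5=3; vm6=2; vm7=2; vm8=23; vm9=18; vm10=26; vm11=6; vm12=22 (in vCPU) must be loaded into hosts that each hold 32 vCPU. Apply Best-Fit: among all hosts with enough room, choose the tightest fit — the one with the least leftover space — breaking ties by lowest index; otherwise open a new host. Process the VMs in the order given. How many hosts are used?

vm1 (16 vCPU) → host 1 (remaining 16 vCPU)
vm2 (14 vCPU) → host 1 (remaining 2 vCPU)
vm3 (2 vCPU) → host 1 (remaining 0 vCPU)
vm4 (14 vCPU) → host 2 (remaining 18 vCPU)
vm5 (3 vCPU) → host 2 (remaining 15 vCPU)
vm6 (2 vCPU) → host 2 (remaining 13 vCPU)
vm7 (2 vCPU) → host 2 (remaining 11 vCPU)
vm8 (23 vCPU) → host 3 (remaining 9 vCPU)
vm9 (18 vCPU) → host 4 (remaining 14 vCPU)
vm10 (26 vCPU) → host 5 (remaining 6 vCPU)
vm11 (6 vCPU) → host 5 (remaining 0 vCPU)
vm12 (22 vCPU) → host 6 (remaining 10 vCPU)
Final hosts: [16,14,2] [14,3,2,2] [23] [18] [26,6] [22].

6 hosts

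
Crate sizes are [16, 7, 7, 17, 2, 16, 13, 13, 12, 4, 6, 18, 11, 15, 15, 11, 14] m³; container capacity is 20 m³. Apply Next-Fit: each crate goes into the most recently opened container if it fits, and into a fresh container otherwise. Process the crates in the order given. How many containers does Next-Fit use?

14 containers

container 1: place 16 m³, 4 m³ left
container 2: place 7 m³, 13 m³ left
container 2: place 7 m³, 6 m³ left
container 3: place 17 m³, 3 m³ left
container 3: place 2 m³, 1 m³ left
container 4: place 16 m³, 4 m³ left
container 5: place 13 m³, 7 m³ left
container 6: place 13 m³, 7 m³ left
container 7: place 12 m³, 8 m³ left
container 7: place 4 m³, 4 m³ left
container 8: place 6 m³, 14 m³ left
container 9: place 18 m³, 2 m³ left
container 10: place 11 m³, 9 m³ left
container 11: place 15 m³, 5 m³ left
container 12: place 15 m³, 5 m³ left
container 13: place 11 m³, 9 m³ left
container 14: place 14 m³, 6 m³ left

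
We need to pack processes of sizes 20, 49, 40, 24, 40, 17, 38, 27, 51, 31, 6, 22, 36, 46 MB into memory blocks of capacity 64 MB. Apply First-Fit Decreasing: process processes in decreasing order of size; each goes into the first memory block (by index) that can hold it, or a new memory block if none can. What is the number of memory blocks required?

Sorted descending: 51, 49, 46, 40, 40, 38, 36, 31, 27, 24, 22, 20, 17, 6.
51 MB → memory block 1 (remaining 13 MB)
49 MB → memory block 2 (remaining 15 MB)
46 MB → memory block 3 (remaining 18 MB)
40 MB → memory block 4 (remaining 24 MB)
40 MB → memory block 5 (remaining 24 MB)
38 MB → memory block 6 (remaining 26 MB)
36 MB → memory block 7 (remaining 28 MB)
31 MB → memory block 8 (remaining 33 MB)
27 MB → memory block 7 (remaining 1 MB)
24 MB → memory block 4 (remaining 0 MB)
22 MB → memory block 5 (remaining 2 MB)
20 MB → memory block 6 (remaining 6 MB)
17 MB → memory block 3 (remaining 1 MB)
6 MB → memory block 1 (remaining 7 MB)

8 memory blocks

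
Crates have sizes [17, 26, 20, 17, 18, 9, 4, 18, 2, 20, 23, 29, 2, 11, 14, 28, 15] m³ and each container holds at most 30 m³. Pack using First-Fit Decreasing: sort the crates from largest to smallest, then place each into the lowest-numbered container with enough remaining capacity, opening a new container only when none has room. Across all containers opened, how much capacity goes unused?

57

Sorted descending: 29, 28, 26, 23, 20, 20, 18, 18, 17, 17, 15, 14, 11, 9, 4, 2, 2.
container 1: place 29 m³, 1 m³ left
container 2: place 28 m³, 2 m³ left
container 3: place 26 m³, 4 m³ left
container 4: place 23 m³, 7 m³ left
container 5: place 20 m³, 10 m³ left
container 6: place 20 m³, 10 m³ left
container 7: place 18 m³, 12 m³ left
container 8: place 18 m³, 12 m³ left
container 9: place 17 m³, 13 m³ left
container 10: place 17 m³, 13 m³ left
container 11: place 15 m³, 15 m³ left
container 11: place 14 m³, 1 m³ left
container 7: place 11 m³, 1 m³ left
container 5: place 9 m³, 1 m³ left
container 3: place 4 m³, 0 m³ left
container 2: place 2 m³, 0 m³ left
container 4: place 2 m³, 5 m³ left
11 containers × 30 m³ = 330 m³; used 273 m³; unused 57 m³.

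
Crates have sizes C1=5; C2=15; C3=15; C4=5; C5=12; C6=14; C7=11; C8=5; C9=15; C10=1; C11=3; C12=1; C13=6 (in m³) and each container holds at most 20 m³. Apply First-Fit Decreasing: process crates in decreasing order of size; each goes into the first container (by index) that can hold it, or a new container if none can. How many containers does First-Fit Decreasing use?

6

Sorted descending: 15, 15, 15, 14, 12, 11, 6, 5, 5, 5, 3, 1, 1.
Put 15 m³ in container 1; 5 m³ remain.
Put 15 m³ in container 2; 5 m³ remain.
Put 15 m³ in container 3; 5 m³ remain.
Put 14 m³ in container 4; 6 m³ remain.
Put 12 m³ in container 5; 8 m³ remain.
Put 11 m³ in container 6; 9 m³ remain.
Put 6 m³ in container 4; 0 m³ remain.
Put 5 m³ in container 1; 0 m³ remain.
Put 5 m³ in container 2; 0 m³ remain.
Put 5 m³ in container 3; 0 m³ remain.
Put 3 m³ in container 5; 5 m³ remain.
Put 1 m³ in container 5; 4 m³ remain.
Put 1 m³ in container 5; 3 m³ remain.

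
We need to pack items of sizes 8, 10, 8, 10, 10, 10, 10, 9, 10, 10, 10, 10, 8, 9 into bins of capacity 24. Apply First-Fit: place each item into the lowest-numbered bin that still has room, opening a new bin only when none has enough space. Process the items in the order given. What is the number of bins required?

8 → bin 1 (remaining 16)
10 → bin 1 (remaining 6)
8 → bin 2 (remaining 16)
10 → bin 2 (remaining 6)
10 → bin 3 (remaining 14)
10 → bin 3 (remaining 4)
10 → bin 4 (remaining 14)
9 → bin 4 (remaining 5)
10 → bin 5 (remaining 14)
10 → bin 5 (remaining 4)
10 → bin 6 (remaining 14)
10 → bin 6 (remaining 4)
8 → bin 7 (remaining 16)
9 → bin 7 (remaining 7)

7 bins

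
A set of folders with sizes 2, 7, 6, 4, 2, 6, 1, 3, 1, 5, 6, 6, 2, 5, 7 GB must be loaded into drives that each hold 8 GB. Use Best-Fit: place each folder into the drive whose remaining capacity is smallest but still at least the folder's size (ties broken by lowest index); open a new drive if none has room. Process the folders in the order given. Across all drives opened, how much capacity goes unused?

drive 1: place 2 GB, 6 GB left
drive 2: place 7 GB, 1 GB left
drive 1: place 6 GB, 0 GB left
drive 3: place 4 GB, 4 GB left
drive 3: place 2 GB, 2 GB left
drive 4: place 6 GB, 2 GB left
drive 2: place 1 GB, 0 GB left
drive 5: place 3 GB, 5 GB left
drive 3: place 1 GB, 1 GB left
drive 5: place 5 GB, 0 GB left
drive 6: place 6 GB, 2 GB left
drive 7: place 6 GB, 2 GB left
drive 4: place 2 GB, 0 GB left
drive 8: place 5 GB, 3 GB left
drive 9: place 7 GB, 1 GB left
9 drives × 8 GB = 72 GB; used 63 GB; unused 9 GB.

9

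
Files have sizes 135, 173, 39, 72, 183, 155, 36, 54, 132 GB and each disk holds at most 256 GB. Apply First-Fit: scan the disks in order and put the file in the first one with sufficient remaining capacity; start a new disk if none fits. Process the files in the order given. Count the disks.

Put 135 GB in disk 1; 121 GB remain.
Put 173 GB in disk 2; 83 GB remain.
Put 39 GB in disk 1; 82 GB remain.
Put 72 GB in disk 1; 10 GB remain.
Put 183 GB in disk 3; 73 GB remain.
Put 155 GB in disk 4; 101 GB remain.
Put 36 GB in disk 2; 47 GB remain.
Put 54 GB in disk 3; 19 GB remain.
Put 132 GB in disk 5; 124 GB remain.

5 disks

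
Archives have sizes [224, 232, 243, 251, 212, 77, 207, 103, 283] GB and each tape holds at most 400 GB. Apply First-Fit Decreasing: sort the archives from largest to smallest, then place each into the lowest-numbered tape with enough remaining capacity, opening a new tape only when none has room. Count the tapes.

Sorted descending: 283, 251, 243, 232, 224, 212, 207, 103, 77.
tape 1: place 283 GB, 117 GB left
tape 2: place 251 GB, 149 GB left
tape 3: place 243 GB, 157 GB left
tape 4: place 232 GB, 168 GB left
tape 5: place 224 GB, 176 GB left
tape 6: place 212 GB, 188 GB left
tape 7: place 207 GB, 193 GB left
tape 1: place 103 GB, 14 GB left
tape 2: place 77 GB, 72 GB left

7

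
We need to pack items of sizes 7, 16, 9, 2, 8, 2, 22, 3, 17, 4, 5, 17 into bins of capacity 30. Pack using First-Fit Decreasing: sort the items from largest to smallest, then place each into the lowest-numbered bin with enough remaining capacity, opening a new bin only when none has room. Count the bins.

Sorted descending: 22, 17, 17, 16, 9, 8, 7, 5, 4, 3, 2, 2.
bin 1: place 22, 8 left
bin 2: place 17, 13 left
bin 3: place 17, 13 left
bin 4: place 16, 14 left
bin 2: place 9, 4 left
bin 1: place 8, 0 left
bin 3: place 7, 6 left
bin 3: place 5, 1 left
bin 2: place 4, 0 left
bin 4: place 3, 11 left
bin 4: place 2, 9 left
bin 4: place 2, 7 left

4 bins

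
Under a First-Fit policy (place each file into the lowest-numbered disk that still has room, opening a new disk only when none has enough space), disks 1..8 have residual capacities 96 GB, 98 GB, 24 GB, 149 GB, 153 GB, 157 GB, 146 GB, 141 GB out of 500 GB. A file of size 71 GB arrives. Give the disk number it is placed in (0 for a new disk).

Disks with room: disk 1 (96 GB), disk 2 (98 GB), disk 4 (149 GB), disk 5 (153 GB), disk 6 (157 GB), disk 7 (146 GB), disk 8 (141 GB).
The first with room is disk 1.

1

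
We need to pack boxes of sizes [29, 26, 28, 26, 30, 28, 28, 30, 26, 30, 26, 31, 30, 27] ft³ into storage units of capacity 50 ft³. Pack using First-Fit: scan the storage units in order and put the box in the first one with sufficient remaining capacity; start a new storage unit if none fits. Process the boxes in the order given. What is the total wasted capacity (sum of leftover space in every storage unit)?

305

29 ft³ → storage unit 1 (remaining 21 ft³)
26 ft³ → storage unit 2 (remaining 24 ft³)
28 ft³ → storage unit 3 (remaining 22 ft³)
26 ft³ → storage unit 4 (remaining 24 ft³)
30 ft³ → storage unit 5 (remaining 20 ft³)
28 ft³ → storage unit 6 (remaining 22 ft³)
28 ft³ → storage unit 7 (remaining 22 ft³)
30 ft³ → storage unit 8 (remaining 20 ft³)
26 ft³ → storage unit 9 (remaining 24 ft³)
30 ft³ → storage unit 10 (remaining 20 ft³)
26 ft³ → storage unit 11 (remaining 24 ft³)
31 ft³ → storage unit 12 (remaining 19 ft³)
30 ft³ → storage unit 13 (remaining 20 ft³)
27 ft³ → storage unit 14 (remaining 23 ft³)
14 storage units × 50 ft³ = 700 ft³; used 395 ft³; unused 305 ft³.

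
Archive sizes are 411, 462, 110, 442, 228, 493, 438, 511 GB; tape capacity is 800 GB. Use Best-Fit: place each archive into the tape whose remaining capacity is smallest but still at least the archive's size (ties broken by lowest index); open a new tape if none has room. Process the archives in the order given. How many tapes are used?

Put 411 GB in tape 1; 389 GB remain.
Put 462 GB in tape 2; 338 GB remain.
Put 110 GB in tape 2; 228 GB remain.
Put 442 GB in tape 3; 358 GB remain.
Put 228 GB in tape 2; 0 GB remain.
Put 493 GB in tape 4; 307 GB remain.
Put 438 GB in tape 5; 362 GB remain.
Put 511 GB in tape 6; 289 GB remain.

6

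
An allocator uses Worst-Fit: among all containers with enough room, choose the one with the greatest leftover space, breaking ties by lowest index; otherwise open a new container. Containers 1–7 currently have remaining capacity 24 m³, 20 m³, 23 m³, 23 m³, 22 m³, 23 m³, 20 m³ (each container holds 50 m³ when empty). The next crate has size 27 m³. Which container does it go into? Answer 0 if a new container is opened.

No container has ≥ 27 m³ free, so a new container is opened.

0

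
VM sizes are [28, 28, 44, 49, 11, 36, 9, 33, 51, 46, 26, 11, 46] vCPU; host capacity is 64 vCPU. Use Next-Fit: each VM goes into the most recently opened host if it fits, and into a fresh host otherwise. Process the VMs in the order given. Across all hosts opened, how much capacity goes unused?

158

host 1: place 28 vCPU, 36 vCPU left
host 1: place 28 vCPU, 8 vCPU left
host 2: place 44 vCPU, 20 vCPU left
host 3: place 49 vCPU, 15 vCPU left
host 3: place 11 vCPU, 4 vCPU left
host 4: place 36 vCPU, 28 vCPU left
host 4: place 9 vCPU, 19 vCPU left
host 5: place 33 vCPU, 31 vCPU left
host 6: place 51 vCPU, 13 vCPU left
host 7: place 46 vCPU, 18 vCPU left
host 8: place 26 vCPU, 38 vCPU left
host 8: place 11 vCPU, 27 vCPU left
host 9: place 46 vCPU, 18 vCPU left
9 hosts × 64 vCPU = 576 vCPU; used 418 vCPU; unused 158 vCPU.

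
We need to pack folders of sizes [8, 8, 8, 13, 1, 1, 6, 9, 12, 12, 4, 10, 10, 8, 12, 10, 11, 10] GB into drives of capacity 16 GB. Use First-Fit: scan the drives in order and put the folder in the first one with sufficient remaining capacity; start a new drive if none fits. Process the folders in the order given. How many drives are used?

13

drive 1: place 8 GB, 8 GB left
drive 1: place 8 GB, 0 GB left
drive 2: place 8 GB, 8 GB left
drive 3: place 13 GB, 3 GB left
drive 2: place 1 GB, 7 GB left
drive 2: place 1 GB, 6 GB left
drive 2: place 6 GB, 0 GB left
drive 4: place 9 GB, 7 GB left
drive 5: place 12 GB, 4 GB left
drive 6: place 12 GB, 4 GB left
drive 4: place 4 GB, 3 GB left
drive 7: place 10 GB, 6 GB left
drive 8: place 10 GB, 6 GB left
drive 9: place 8 GB, 8 GB left
drive 10: place 12 GB, 4 GB left
drive 11: place 10 GB, 6 GB left
drive 12: place 11 GB, 5 GB left
drive 13: place 10 GB, 6 GB left
Final drives: [8,8] [8,1,1,6] [13] [9,4] [12] [12] [10] [10] [8] [12] [10] [11] [10].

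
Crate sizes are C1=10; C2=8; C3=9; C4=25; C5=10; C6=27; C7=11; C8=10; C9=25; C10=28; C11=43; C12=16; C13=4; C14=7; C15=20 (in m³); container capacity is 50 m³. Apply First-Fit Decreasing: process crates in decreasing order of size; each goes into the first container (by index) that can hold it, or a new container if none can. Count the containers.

6 containers

Sorted descending: 43, 28, 27, 25, 25, 20, 16, 11, 10, 10, 10, 9, 8, 7, 4.
43 m³ → container 1 (remaining 7 m³)
28 m³ → container 2 (remaining 22 m³)
27 m³ → container 3 (remaining 23 m³)
25 m³ → container 4 (remaining 25 m³)
25 m³ → container 4 (remaining 0 m³)
20 m³ → container 2 (remaining 2 m³)
16 m³ → container 3 (remaining 7 m³)
11 m³ → container 5 (remaining 39 m³)
10 m³ → container 5 (remaining 29 m³)
10 m³ → container 5 (remaining 19 m³)
10 m³ → container 5 (remaining 9 m³)
9 m³ → container 5 (remaining 0 m³)
8 m³ → container 6 (remaining 42 m³)
7 m³ → container 1 (remaining 0 m³)
4 m³ → container 3 (remaining 3 m³)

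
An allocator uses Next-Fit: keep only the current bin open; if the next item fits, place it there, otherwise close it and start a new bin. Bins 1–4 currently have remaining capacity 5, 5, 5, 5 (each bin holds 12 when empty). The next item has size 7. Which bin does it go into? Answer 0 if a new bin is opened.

Next-Fit only looks at bin 4, which has 5 free.
7 does not fit, so a new bin is opened.

0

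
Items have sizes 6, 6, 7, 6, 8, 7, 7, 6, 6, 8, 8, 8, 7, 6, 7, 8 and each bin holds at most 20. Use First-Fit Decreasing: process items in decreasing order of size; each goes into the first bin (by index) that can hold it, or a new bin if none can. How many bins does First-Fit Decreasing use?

7

Sorted descending: 8, 8, 8, 8, 8, 7, 7, 7, 7, 7, 6, 6, 6, 6, 6, 6.
Put 8 in bin 1; 12 remain.
Put 8 in bin 1; 4 remain.
Put 8 in bin 2; 12 remain.
Put 8 in bin 2; 4 remain.
Put 8 in bin 3; 12 remain.
Put 7 in bin 3; 5 remain.
Put 7 in bin 4; 13 remain.
Put 7 in bin 4; 6 remain.
Put 7 in bin 5; 13 remain.
Put 7 in bin 5; 6 remain.
Put 6 in bin 4; 0 remain.
Put 6 in bin 5; 0 remain.
Put 6 in bin 6; 14 remain.
Put 6 in bin 6; 8 remain.
Put 6 in bin 6; 2 remain.
Put 6 in bin 7; 14 remain.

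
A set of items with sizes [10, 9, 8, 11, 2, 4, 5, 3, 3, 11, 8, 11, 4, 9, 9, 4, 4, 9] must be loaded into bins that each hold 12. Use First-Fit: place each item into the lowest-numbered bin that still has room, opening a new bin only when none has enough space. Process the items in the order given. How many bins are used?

10 → bin 1 (remaining 2)
9 → bin 2 (remaining 3)
8 → bin 3 (remaining 4)
11 → bin 4 (remaining 1)
2 → bin 1 (remaining 0)
4 → bin 3 (remaining 0)
5 → bin 5 (remaining 7)
3 → bin 2 (remaining 0)
3 → bin 5 (remaining 4)
11 → bin 6 (remaining 1)
8 → bin 7 (remaining 4)
11 → bin 8 (remaining 1)
4 → bin 5 (remaining 0)
9 → bin 9 (remaining 3)
9 → bin 10 (remaining 3)
4 → bin 7 (remaining 0)
4 → bin 11 (remaining 8)
9 → bin 12 (remaining 3)
Final bins: [10,2] [9,3] [8,4] [11] [5,3,4] [11] [8,4] [11] [9] [9] [4] [9].

12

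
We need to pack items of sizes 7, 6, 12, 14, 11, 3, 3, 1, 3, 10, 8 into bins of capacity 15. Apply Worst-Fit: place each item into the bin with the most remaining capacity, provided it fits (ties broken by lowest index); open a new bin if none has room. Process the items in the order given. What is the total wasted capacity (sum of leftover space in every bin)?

12

bin 1: place 7, 8 left
bin 1: place 6, 2 left
bin 2: place 12, 3 left
bin 3: place 14, 1 left
bin 4: place 11, 4 left
bin 4: place 3, 1 left
bin 2: place 3, 0 left
bin 1: place 1, 1 left
bin 5: place 3, 12 left
bin 5: place 10, 2 left
bin 6: place 8, 7 left
6 bins × 15 = 90; used 78; unused 12.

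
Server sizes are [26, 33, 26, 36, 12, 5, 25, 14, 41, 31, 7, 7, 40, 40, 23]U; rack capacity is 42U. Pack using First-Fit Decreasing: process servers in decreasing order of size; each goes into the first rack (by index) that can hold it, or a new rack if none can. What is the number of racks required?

Sorted descending: 41, 40, 40, 36, 33, 31, 26, 26, 25, 23, 14, 12, 7, 7, 5.
Put 41U in rack 1; 1U remain.
Put 40U in rack 2; 2U remain.
Put 40U in rack 3; 2U remain.
Put 36U in rack 4; 6U remain.
Put 33U in rack 5; 9U remain.
Put 31U in rack 6; 11U remain.
Put 26U in rack 7; 16U remain.
Put 26U in rack 8; 16U remain.
Put 25U in rack 9; 17U remain.
Put 23U in rack 10; 19U remain.
Put 14U in rack 7; 2U remain.
Put 12U in rack 8; 4U remain.
Put 7U in rack 5; 2U remain.
Put 7U in rack 6; 4U remain.
Put 5U in rack 4; 1U remain.
Final racks: [41] [40] [40] [36,5] [33,7] [31,7] [26,14] [26,12] [25] [23].

10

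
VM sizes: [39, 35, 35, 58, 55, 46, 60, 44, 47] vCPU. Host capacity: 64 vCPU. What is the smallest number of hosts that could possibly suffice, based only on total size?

Total size = 39 + 35 + 35 + 58 + 55 + 46 + 60 + 44 + 47 = 419 vCPU.
⌈419 / 64⌉ = 7.

7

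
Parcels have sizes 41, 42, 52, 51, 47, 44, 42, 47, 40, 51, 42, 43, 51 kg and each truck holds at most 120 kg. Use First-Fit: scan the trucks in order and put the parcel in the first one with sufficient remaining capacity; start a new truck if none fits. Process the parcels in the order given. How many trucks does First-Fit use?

truck 1: place 41 kg, 79 kg left
truck 1: place 42 kg, 37 kg left
truck 2: place 52 kg, 68 kg left
truck 2: place 51 kg, 17 kg left
truck 3: place 47 kg, 73 kg left
truck 3: place 44 kg, 29 kg left
truck 4: place 42 kg, 78 kg left
truck 4: place 47 kg, 31 kg left
truck 5: place 40 kg, 80 kg left
truck 5: place 51 kg, 29 kg left
truck 6: place 42 kg, 78 kg left
truck 6: place 43 kg, 35 kg left
truck 7: place 51 kg, 69 kg left
Final trucks: [41,42] [52,51] [47,44] [42,47] [40,51] [42,43] [51].

7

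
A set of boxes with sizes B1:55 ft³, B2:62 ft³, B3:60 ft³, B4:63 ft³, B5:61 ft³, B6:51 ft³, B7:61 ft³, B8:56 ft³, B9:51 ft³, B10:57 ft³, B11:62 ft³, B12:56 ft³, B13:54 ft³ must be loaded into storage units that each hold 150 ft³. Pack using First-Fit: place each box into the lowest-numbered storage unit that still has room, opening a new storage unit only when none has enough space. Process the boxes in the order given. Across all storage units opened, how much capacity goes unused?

storage unit 1: place B1 (55 ft³), 95 ft³ left
storage unit 1: place B2 (62 ft³), 33 ft³ left
storage unit 2: place B3 (60 ft³), 90 ft³ left
storage unit 2: place B4 (63 ft³), 27 ft³ left
storage unit 3: place B5 (61 ft³), 89 ft³ left
storage unit 3: place B6 (51 ft³), 38 ft³ left
storage unit 4: place B7 (61 ft³), 89 ft³ left
storage unit 4: place B8 (56 ft³), 33 ft³ left
storage unit 5: place B9 (51 ft³), 99 ft³ left
storage unit 5: place B10 (57 ft³), 42 ft³ left
storage unit 6: place B11 (62 ft³), 88 ft³ left
storage unit 6: place B12 (56 ft³), 32 ft³ left
storage unit 7: place B13 (54 ft³), 96 ft³ left
7 storage units × 150 ft³ = 1050 ft³; used 749 ft³; unused 301 ft³.

301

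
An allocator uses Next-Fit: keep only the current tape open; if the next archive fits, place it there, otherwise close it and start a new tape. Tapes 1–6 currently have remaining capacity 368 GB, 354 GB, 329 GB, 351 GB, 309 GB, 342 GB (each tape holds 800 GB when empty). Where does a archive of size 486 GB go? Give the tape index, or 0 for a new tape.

Next-Fit only looks at tape 6, which has 342 GB free.
486 GB does not fit, so a new tape is opened.

0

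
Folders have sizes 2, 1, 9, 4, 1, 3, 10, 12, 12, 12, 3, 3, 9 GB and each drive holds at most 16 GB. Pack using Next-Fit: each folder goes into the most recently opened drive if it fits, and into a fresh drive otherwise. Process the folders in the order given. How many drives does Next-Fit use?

6

2 GB → drive 1 (remaining 14 GB)
1 GB → drive 1 (remaining 13 GB)
9 GB → drive 1 (remaining 4 GB)
4 GB → drive 1 (remaining 0 GB)
1 GB → drive 2 (remaining 15 GB)
3 GB → drive 2 (remaining 12 GB)
10 GB → drive 2 (remaining 2 GB)
12 GB → drive 3 (remaining 4 GB)
12 GB → drive 4 (remaining 4 GB)
12 GB → drive 5 (remaining 4 GB)
3 GB → drive 5 (remaining 1 GB)
3 GB → drive 6 (remaining 13 GB)
9 GB → drive 6 (remaining 4 GB)
Final drives: [2,1,9,4] [1,3,10] [12] [12] [12,3] [3,9].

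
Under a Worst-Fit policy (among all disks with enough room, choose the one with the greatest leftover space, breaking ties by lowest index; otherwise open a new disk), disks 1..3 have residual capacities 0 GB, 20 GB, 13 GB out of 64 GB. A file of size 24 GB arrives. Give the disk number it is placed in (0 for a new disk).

No disk has ≥ 24 GB free, so a new disk is opened.

0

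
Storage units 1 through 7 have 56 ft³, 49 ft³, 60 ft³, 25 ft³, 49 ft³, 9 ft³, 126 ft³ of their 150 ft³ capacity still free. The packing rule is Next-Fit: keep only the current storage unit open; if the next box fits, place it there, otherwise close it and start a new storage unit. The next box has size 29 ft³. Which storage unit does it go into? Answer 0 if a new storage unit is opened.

7

Next-Fit only looks at storage unit 7, which has 126 ft³ free.
29 ft³ fits there.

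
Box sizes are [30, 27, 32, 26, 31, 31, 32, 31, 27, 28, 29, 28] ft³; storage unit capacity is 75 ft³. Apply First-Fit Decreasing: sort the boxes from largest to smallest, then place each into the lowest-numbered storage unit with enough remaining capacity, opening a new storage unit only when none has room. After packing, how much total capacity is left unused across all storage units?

98

Sorted descending: 32, 32, 31, 31, 31, 30, 29, 28, 28, 27, 27, 26.
Put 32 ft³ in storage unit 1; 43 ft³ remain.
Put 32 ft³ in storage unit 1; 11 ft³ remain.
Put 31 ft³ in storage unit 2; 44 ft³ remain.
Put 31 ft³ in storage unit 2; 13 ft³ remain.
Put 31 ft³ in storage unit 3; 44 ft³ remain.
Put 30 ft³ in storage unit 3; 14 ft³ remain.
Put 29 ft³ in storage unit 4; 46 ft³ remain.
Put 28 ft³ in storage unit 4; 18 ft³ remain.
Put 28 ft³ in storage unit 5; 47 ft³ remain.
Put 27 ft³ in storage unit 5; 20 ft³ remain.
Put 27 ft³ in storage unit 6; 48 ft³ remain.
Put 26 ft³ in storage unit 6; 22 ft³ remain.
6 storage units × 75 ft³ = 450 ft³; used 352 ft³; unused 98 ft³.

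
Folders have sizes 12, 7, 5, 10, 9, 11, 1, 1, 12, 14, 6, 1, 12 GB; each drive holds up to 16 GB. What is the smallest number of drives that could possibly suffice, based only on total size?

7

Total size = 12 + 7 + 5 + 10 + 9 + 11 + 1 + 1 + 12 + 14 + 6 + 1 + 12 = 101 GB.
⌈101 / 16⌉ = 7.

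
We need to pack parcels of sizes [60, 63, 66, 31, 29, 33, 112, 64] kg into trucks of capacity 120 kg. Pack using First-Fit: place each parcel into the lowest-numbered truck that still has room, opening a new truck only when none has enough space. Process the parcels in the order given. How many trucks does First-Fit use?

truck 1: place 60 kg, 60 kg left
truck 2: place 63 kg, 57 kg left
truck 3: place 66 kg, 54 kg left
truck 1: place 31 kg, 29 kg left
truck 1: place 29 kg, 0 kg left
truck 2: place 33 kg, 24 kg left
truck 4: place 112 kg, 8 kg left
truck 5: place 64 kg, 56 kg left
Final trucks: [60,31,29] [63,33] [66] [112] [64].

5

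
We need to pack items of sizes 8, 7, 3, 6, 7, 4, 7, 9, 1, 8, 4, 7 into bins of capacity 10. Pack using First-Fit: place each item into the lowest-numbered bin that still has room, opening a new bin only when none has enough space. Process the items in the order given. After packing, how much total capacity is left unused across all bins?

19

bin 1: place 8, 2 left
bin 2: place 7, 3 left
bin 2: place 3, 0 left
bin 3: place 6, 4 left
bin 4: place 7, 3 left
bin 3: place 4, 0 left
bin 5: place 7, 3 left
bin 6: place 9, 1 left
bin 1: place 1, 1 left
bin 7: place 8, 2 left
bin 8: place 4, 6 left
bin 9: place 7, 3 left
9 bins × 10 = 90; used 71; unused 19.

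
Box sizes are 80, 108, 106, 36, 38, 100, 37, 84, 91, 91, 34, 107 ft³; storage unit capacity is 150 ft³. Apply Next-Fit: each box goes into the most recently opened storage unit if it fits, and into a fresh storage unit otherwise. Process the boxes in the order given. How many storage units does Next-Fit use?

Put 80 ft³ in storage unit 1; 70 ft³ remain.
Put 108 ft³ in storage unit 2; 42 ft³ remain.
Put 106 ft³ in storage unit 3; 44 ft³ remain.
Put 36 ft³ in storage unit 3; 8 ft³ remain.
Put 38 ft³ in storage unit 4; 112 ft³ remain.
Put 100 ft³ in storage unit 4; 12 ft³ remain.
Put 37 ft³ in storage unit 5; 113 ft³ remain.
Put 84 ft³ in storage unit 5; 29 ft³ remain.
Put 91 ft³ in storage unit 6; 59 ft³ remain.
Put 91 ft³ in storage unit 7; 59 ft³ remain.
Put 34 ft³ in storage unit 7; 25 ft³ remain.
Put 107 ft³ in storage unit 8; 43 ft³ remain.

8 storage units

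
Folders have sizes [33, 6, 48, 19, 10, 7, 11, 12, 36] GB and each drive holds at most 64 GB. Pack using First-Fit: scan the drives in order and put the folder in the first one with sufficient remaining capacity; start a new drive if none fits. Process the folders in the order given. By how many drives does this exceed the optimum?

1

First-Fit: [33,6,19] [48,10] [7,11,12] [36] → 4 drives.
Total size 182 GB; any packing needs at least ⌈182/64⌉ = 3 drives.
An optimal packing achieves that bound: [48,12] [36,19,7] [33,11,10,6] → 3 drives.
Excess: 4 − 3 = 1.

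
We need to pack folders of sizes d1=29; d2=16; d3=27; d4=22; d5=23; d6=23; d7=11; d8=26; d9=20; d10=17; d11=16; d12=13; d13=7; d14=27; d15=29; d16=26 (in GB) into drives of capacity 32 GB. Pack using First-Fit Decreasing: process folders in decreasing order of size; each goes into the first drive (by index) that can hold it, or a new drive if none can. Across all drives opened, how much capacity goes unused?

Sorted descending: 29, 29, 27, 27, 26, 26, 23, 23, 22, 20, 17, 16, 16, 13, 11, 7.
drive 1: place 29 GB, 3 GB left
drive 2: place 29 GB, 3 GB left
drive 3: place 27 GB, 5 GB left
drive 4: place 27 GB, 5 GB left
drive 5: place 26 GB, 6 GB left
drive 6: place 26 GB, 6 GB left
drive 7: place 23 GB, 9 GB left
drive 8: place 23 GB, 9 GB left
drive 9: place 22 GB, 10 GB left
drive 10: place 20 GB, 12 GB left
drive 11: place 17 GB, 15 GB left
drive 12: place 16 GB, 16 GB left
drive 12: place 16 GB, 0 GB left
drive 11: place 13 GB, 2 GB left
drive 10: place 11 GB, 1 GB left
drive 7: place 7 GB, 2 GB left
12 drives × 32 GB = 384 GB; used 332 GB; unused 52 GB.

52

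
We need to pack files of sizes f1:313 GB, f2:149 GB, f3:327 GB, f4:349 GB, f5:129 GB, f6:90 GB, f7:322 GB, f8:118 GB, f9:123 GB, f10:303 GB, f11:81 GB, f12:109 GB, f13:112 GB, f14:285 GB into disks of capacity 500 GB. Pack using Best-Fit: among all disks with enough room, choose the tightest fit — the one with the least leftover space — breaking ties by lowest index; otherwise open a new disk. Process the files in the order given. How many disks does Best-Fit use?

f1 (313 GB) → disk 1 (remaining 187 GB)
f2 (149 GB) → disk 1 (remaining 38 GB)
f3 (327 GB) → disk 2 (remaining 173 GB)
f4 (349 GB) → disk 3 (remaining 151 GB)
f5 (129 GB) → disk 3 (remaining 22 GB)
f6 (90 GB) → disk 2 (remaining 83 GB)
f7 (322 GB) → disk 4 (remaining 178 GB)
f8 (118 GB) → disk 4 (remaining 60 GB)
f9 (123 GB) → disk 5 (remaining 377 GB)
f10 (303 GB) → disk 5 (remaining 74 GB)
f11 (81 GB) → disk 2 (remaining 2 GB)
f12 (109 GB) → disk 6 (remaining 391 GB)
f13 (112 GB) → disk 6 (remaining 279 GB)
f14 (285 GB) → disk 7 (remaining 215 GB)
Final disks: [313,149] [327,90,81] [349,129] [322,118] [123,303] [109,112] [285].

7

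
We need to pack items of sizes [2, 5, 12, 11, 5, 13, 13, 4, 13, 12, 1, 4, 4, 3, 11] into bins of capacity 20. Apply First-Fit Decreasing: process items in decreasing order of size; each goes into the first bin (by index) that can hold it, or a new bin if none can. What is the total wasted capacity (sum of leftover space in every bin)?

Sorted descending: 13, 13, 13, 12, 12, 11, 11, 5, 5, 4, 4, 4, 3, 2, 1.
bin 1: place 13, 7 left
bin 2: place 13, 7 left
bin 3: place 13, 7 left
bin 4: place 12, 8 left
bin 5: place 12, 8 left
bin 6: place 11, 9 left
bin 7: place 11, 9 left
bin 1: place 5, 2 left
bin 2: place 5, 2 left
bin 3: place 4, 3 left
bin 4: place 4, 4 left
bin 4: place 4, 0 left
bin 3: place 3, 0 left
bin 1: place 2, 0 left
bin 2: place 1, 1 left
7 bins × 20 = 140; used 113; unused 27.

27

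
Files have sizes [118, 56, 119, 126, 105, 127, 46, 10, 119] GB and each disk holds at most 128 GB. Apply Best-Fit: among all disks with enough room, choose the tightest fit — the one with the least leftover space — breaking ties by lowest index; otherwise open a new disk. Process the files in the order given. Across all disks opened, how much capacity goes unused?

118 GB → disk 1 (remaining 10 GB)
56 GB → disk 2 (remaining 72 GB)
119 GB → disk 3 (remaining 9 GB)
126 GB → disk 4 (remaining 2 GB)
105 GB → disk 5 (remaining 23 GB)
127 GB → disk 6 (remaining 1 GB)
46 GB → disk 2 (remaining 26 GB)
10 GB → disk 1 (remaining 0 GB)
119 GB → disk 7 (remaining 9 GB)
7 disks × 128 GB = 896 GB; used 826 GB; unused 70 GB.

70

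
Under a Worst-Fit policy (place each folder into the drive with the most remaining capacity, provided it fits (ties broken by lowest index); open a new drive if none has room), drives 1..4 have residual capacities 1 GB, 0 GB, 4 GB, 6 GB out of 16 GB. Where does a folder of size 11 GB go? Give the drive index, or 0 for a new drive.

0

No drive has ≥ 11 GB free, so a new drive is opened.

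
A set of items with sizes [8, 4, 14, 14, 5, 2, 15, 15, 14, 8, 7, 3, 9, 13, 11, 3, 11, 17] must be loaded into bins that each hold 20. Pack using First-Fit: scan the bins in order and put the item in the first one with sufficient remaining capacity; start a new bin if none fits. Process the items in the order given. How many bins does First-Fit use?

bin 1: place 8, 12 left
bin 1: place 4, 8 left
bin 2: place 14, 6 left
bin 3: place 14, 6 left
bin 1: place 5, 3 left
bin 1: place 2, 1 left
bin 4: place 15, 5 left
bin 5: place 15, 5 left
bin 6: place 14, 6 left
bin 7: place 8, 12 left
bin 7: place 7, 5 left
bin 2: place 3, 3 left
bin 8: place 9, 11 left
bin 9: place 13, 7 left
bin 8: place 11, 0 left
bin 2: place 3, 0 left
bin 10: place 11, 9 left
bin 11: place 17, 3 left
Final bins: [8,4,5,2] [14,3,3] [14] [15] [15] [14] [8,7] [9,11] [13] [11] [17].

11 bins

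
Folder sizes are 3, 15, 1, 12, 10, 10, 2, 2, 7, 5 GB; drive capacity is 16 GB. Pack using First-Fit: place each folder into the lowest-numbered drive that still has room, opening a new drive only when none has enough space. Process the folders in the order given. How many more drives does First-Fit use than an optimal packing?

First-Fit: [3,1,12] [15] [10,2,2] [10,5] [7] → 5 drives.
Total size 67 GB; any packing needs at least ⌈67/16⌉ = 5 drives.
So 5 is already optimal.

0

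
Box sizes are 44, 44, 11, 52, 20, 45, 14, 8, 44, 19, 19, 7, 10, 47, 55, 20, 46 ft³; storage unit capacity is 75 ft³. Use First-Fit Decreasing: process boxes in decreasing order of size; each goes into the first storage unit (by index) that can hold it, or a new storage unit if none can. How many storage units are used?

8

Sorted descending: 55, 52, 47, 46, 45, 44, 44, 44, 20, 20, 19, 19, 14, 11, 10, 8, 7.
storage unit 1: place 55 ft³, 20 ft³ left
storage unit 2: place 52 ft³, 23 ft³ left
storage unit 3: place 47 ft³, 28 ft³ left
storage unit 4: place 46 ft³, 29 ft³ left
storage unit 5: place 45 ft³, 30 ft³ left
storage unit 6: place 44 ft³, 31 ft³ left
storage unit 7: place 44 ft³, 31 ft³ left
storage unit 8: place 44 ft³, 31 ft³ left
storage unit 1: place 20 ft³, 0 ft³ left
storage unit 2: place 20 ft³, 3 ft³ left
storage unit 3: place 19 ft³, 9 ft³ left
storage unit 4: place 19 ft³, 10 ft³ left
storage unit 5: place 14 ft³, 16 ft³ left
storage unit 5: place 11 ft³, 5 ft³ left
storage unit 4: place 10 ft³, 0 ft³ left
storage unit 3: place 8 ft³, 1 ft³ left
storage unit 6: place 7 ft³, 24 ft³ left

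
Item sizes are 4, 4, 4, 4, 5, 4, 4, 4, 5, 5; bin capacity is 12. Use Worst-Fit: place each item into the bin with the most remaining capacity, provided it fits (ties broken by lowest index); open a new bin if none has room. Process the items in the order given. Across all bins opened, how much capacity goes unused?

Put 4 in bin 1; 8 remain.
Put 4 in bin 1; 4 remain.
Put 4 in bin 1; 0 remain.
Put 4 in bin 2; 8 remain.
Put 5 in bin 2; 3 remain.
Put 4 in bin 3; 8 remain.
Put 4 in bin 3; 4 remain.
Put 4 in bin 3; 0 remain.
Put 5 in bin 4; 7 remain.
Put 5 in bin 4; 2 remain.
4 bins × 12 = 48; used 43; unused 5.

5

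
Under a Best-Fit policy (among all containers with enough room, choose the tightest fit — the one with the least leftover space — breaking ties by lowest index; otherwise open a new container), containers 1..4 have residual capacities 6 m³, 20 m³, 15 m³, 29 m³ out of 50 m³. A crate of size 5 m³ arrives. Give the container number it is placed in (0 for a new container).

1

Containers with room: container 1 (6 m³), container 2 (20 m³), container 3 (15 m³), container 4 (29 m³).
Tightest fit is container 1 with 6 m³ free.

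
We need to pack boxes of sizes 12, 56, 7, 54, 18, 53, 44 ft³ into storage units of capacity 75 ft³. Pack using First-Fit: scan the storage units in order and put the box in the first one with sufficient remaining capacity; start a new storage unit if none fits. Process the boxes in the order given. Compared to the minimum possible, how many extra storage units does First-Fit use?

0

First-Fit: [12,56,7] [54,18] [53] [44] → 4 storage units.
Total size 244 ft³; any packing needs at least ⌈244/75⌉ = 4 storage units.
So 4 is already optimal.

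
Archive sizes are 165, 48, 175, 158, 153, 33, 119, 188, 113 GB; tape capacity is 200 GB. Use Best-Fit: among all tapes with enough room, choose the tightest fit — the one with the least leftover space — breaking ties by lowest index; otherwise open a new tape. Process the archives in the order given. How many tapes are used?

7

Put 165 GB in tape 1; 35 GB remain.
Put 48 GB in tape 2; 152 GB remain.
Put 175 GB in tape 3; 25 GB remain.
Put 158 GB in tape 4; 42 GB remain.
Put 153 GB in tape 5; 47 GB remain.
Put 33 GB in tape 1; 2 GB remain.
Put 119 GB in tape 2; 33 GB remain.
Put 188 GB in tape 6; 12 GB remain.
Put 113 GB in tape 7; 87 GB remain.
Final tapes: [165,33] [48,119] [175] [158] [153] [188] [113].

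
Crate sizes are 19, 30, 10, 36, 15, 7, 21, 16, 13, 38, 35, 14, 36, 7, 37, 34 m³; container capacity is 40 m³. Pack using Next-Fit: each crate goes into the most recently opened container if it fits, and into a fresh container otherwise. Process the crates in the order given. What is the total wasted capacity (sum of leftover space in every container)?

Put 19 m³ in container 1; 21 m³ remain.
Put 30 m³ in container 2; 10 m³ remain.
Put 10 m³ in container 2; 0 m³ remain.
Put 36 m³ in container 3; 4 m³ remain.
Put 15 m³ in container 4; 25 m³ remain.
Put 7 m³ in container 4; 18 m³ remain.
Put 21 m³ in container 5; 19 m³ remain.
Put 16 m³ in container 5; 3 m³ remain.
Put 13 m³ in container 6; 27 m³ remain.
Put 38 m³ in container 7; 2 m³ remain.
Put 35 m³ in container 8; 5 m³ remain.
Put 14 m³ in container 9; 26 m³ remain.
Put 36 m³ in container 10; 4 m³ remain.
Put 7 m³ in container 11; 33 m³ remain.
Put 37 m³ in container 12; 3 m³ remain.
Put 34 m³ in container 13; 6 m³ remain.
13 containers × 40 m³ = 520 m³; used 368 m³; unused 152 m³.

152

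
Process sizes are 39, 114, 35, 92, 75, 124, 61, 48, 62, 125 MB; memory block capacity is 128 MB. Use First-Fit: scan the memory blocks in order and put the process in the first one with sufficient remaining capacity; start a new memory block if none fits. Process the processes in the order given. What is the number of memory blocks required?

7 memory blocks

Put 39 MB in memory block 1; 89 MB remain.
Put 114 MB in memory block 2; 14 MB remain.
Put 35 MB in memory block 1; 54 MB remain.
Put 92 MB in memory block 3; 36 MB remain.
Put 75 MB in memory block 4; 53 MB remain.
Put 124 MB in memory block 5; 4 MB remain.
Put 61 MB in memory block 6; 67 MB remain.
Put 48 MB in memory block 1; 6 MB remain.
Put 62 MB in memory block 6; 5 MB remain.
Put 125 MB in memory block 7; 3 MB remain.
Final memory blocks: [39,35,48] [114] [92] [75] [124] [61,62] [125].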